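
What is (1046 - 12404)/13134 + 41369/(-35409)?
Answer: -14325998/7046391 ≈ -2.0331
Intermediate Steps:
(1046 - 12404)/13134 + 41369/(-35409) = -11358*1/13134 + 41369*(-1/35409) = -1893/2189 - 41369/35409 = -14325998/7046391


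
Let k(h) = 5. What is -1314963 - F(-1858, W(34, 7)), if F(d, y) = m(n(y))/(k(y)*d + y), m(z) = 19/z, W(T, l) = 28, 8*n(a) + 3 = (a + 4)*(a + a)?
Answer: -10894283045141/8284859 ≈ -1.3150e+6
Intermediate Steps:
n(a) = -3/8 + a*(4 + a)/4 (n(a) = -3/8 + ((a + 4)*(a + a))/8 = -3/8 + ((4 + a)*(2*a))/8 = -3/8 + (2*a*(4 + a))/8 = -3/8 + a*(4 + a)/4)
F(d, y) = 19/((y + 5*d)*(-3/8 + y + y**2/4)) (F(d, y) = (19/(-3/8 + y + y**2/4))/(5*d + y) = (19/(-3/8 + y + y**2/4))/(y + 5*d) = 19/((y + 5*d)*(-3/8 + y + y**2/4)))
-1314963 - F(-1858, W(34, 7)) = -1314963 - 152/((28 + 5*(-1858))*(-3 + 2*28**2 + 8*28)) = -1314963 - 152/((28 - 9290)*(-3 + 2*784 + 224)) = -1314963 - 152/((-9262)*(-3 + 1568 + 224)) = -1314963 - 152*(-1)/(9262*1789) = -1314963 - 1*(-76/8284859) = -1314963 + 76/8284859 = -10894283045141/8284859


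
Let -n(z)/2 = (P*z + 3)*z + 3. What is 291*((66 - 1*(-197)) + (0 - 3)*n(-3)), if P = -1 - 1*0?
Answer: 50343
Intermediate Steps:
P = -1 (P = -1 + 0 = -1)
n(z) = -6 - 2*z*(3 - z) (n(z) = -2*((-z + 3)*z + 3) = -2*((3 - z)*z + 3) = -2*(z*(3 - z) + 3) = -2*(3 + z*(3 - z)) = -6 - 2*z*(3 - z))
291*((66 - 1*(-197)) + (0 - 3)*n(-3)) = 291*((66 - 1*(-197)) + (0 - 3)*(-6 - 6*(-3) + 2*(-3)**2)) = 291*((66 + 197) - 3*(-6 + 18 + 2*9)) = 291*(263 - 3*(-6 + 18 + 18)) = 291*(263 - 3*30) = 291*(263 - 90) = 291*173 = 50343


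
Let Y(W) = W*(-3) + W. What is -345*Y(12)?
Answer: 8280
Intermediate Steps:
Y(W) = -2*W (Y(W) = -3*W + W = -2*W)
-345*Y(12) = -(-690)*12 = -345*(-24) = 8280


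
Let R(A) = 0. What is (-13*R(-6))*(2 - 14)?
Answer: 0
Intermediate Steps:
(-13*R(-6))*(2 - 14) = (-13*0)*(2 - 14) = 0*(-12) = 0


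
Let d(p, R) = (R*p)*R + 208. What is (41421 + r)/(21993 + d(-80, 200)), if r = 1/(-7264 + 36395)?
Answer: -1206635152/92572462669 ≈ -0.013034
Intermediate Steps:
d(p, R) = 208 + p*R² (d(p, R) = p*R² + 208 = 208 + p*R²)
r = 1/29131 ≈ 3.4328e-5
(41421 + r)/(21993 + d(-80, 200)) = (41421 + 1/29131)/(21993 + (208 - 80*200²)) = 1206635152/(29131*(21993 + (208 - 80*40000))) = 1206635152/(29131*(21993 + (208 - 3200000))) = 1206635152/(29131*(21993 - 3199792)) = (1206635152/29131)/(-3177799) = (1206635152/29131)*(-1/3177799) = -1206635152/92572462669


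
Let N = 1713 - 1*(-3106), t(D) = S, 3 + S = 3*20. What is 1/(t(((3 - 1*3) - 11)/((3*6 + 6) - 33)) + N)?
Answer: 1/4876 ≈ 0.00020509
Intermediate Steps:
S = 57 (S = -3 + 3*20 = -3 + 60 = 57)
t(D) = 57
N = 4819 (N = 1713 + 3106 = 4819)
1/(t(((3 - 1*3) - 11)/((3*6 + 6) - 33)) + N) = 1/(57 + 4819) = 1/4876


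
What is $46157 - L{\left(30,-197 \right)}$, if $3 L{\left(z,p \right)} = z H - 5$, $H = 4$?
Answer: $\frac{138356}{3} \approx 46119.0$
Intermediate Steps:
$L{\left(z,p \right)} = - \frac{5}{3} + \frac{4 z}{3}$ ($L{\left(z,p \right)} = \frac{z 4 - 5}{3} = \frac{4 z - 5}{3} = \frac{-5 + 4 z}{3} = - \frac{5}{3} + \frac{4 z}{3}$)
$46157 - L{\left(30,-197 \right)} = 46157 - \left(- \frac{5}{3} + \frac{4}{3} \cdot 30\right) = 46157 - \left(- \frac{5}{3} + 40\right) = 46157 - \frac{115}{3} = \frac{138356}{3}$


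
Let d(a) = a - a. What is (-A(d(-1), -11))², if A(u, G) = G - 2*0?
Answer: 121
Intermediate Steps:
d(a) = 0
A(u, G) = G (A(u, G) = G + 0 = G)
(-A(d(-1), -11))² = (-1*(-11))² = 11² = 121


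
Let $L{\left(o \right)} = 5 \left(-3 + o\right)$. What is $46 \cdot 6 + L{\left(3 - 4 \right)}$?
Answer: $256$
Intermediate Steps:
$L{\left(o \right)} = -15 + 5 o$
$46 \cdot 6 + L{\left(3 - 4 \right)} = 46 \cdot 6 - \left(15 - 5 \left(3 - 4\right)\right) = 276 + \left(-15 + 5 \left(-1\right)\right) = 276 - 20 = 256$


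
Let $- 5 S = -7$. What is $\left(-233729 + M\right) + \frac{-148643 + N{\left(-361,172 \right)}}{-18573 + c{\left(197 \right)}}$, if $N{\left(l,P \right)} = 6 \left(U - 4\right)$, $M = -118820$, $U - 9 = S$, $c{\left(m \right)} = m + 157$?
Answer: $- \frac{32114708132}{91095} \approx -3.5254 \cdot 10^{5}$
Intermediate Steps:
$S = \frac{7}{5}$ ($S = \left(- \frac{1}{5}\right) \left(-7\right) = \frac{7}{5} \approx 1.4$)
$c{\left(m \right)} = 157 + m$
$U = \frac{52}{5}$ ($U = 9 + \frac{7}{5} = \frac{52}{5} \approx 10.4$)
$N{\left(l,P \right)} = \frac{192}{5}$ ($N{\left(l,P \right)} = 6 \left(\frac{52}{5} - 4\right) = 6 \cdot \frac{32}{5} = \frac{192}{5}$)
$\left(-233729 + M\right) + \frac{-148643 + N{\left(-361,172 \right)}}{-18573 + c{\left(197 \right)}} = \left(-233729 - 118820\right) + \frac{-148643 + \frac{192}{5}}{-18573 + \left(157 + 197\right)} = -352549 - \frac{743023}{5 \left(-18573 + 354\right)} = -352549 - \frac{743023}{5 \left(-18219\right)} = -352549 - - \frac{743023}{91095} = -352549 + \frac{743023}{91095} = - \frac{32114708132}{91095}$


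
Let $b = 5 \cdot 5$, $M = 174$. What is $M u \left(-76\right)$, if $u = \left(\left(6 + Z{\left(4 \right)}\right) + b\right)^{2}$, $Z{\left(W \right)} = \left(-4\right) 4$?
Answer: $-2975400$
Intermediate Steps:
$Z{\left(W \right)} = -16$
$b = 25$
$u = 225$ ($u = \left(\left(6 - 16\right) + 25\right)^{2} = \left(-10 + 25\right)^{2} = 15^{2} = 225$)
$M u \left(-76\right) = 174 \cdot 225 \left(-76\right) = 39150 \left(-76\right) = -2975400$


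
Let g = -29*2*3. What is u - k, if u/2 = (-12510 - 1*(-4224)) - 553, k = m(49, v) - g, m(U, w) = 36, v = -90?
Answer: -17888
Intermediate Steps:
g = -174 (g = -58*3 = -174)
k = 210 (k = 36 - 1*(-174) = 36 + 174 = 210)
u = -17678 (u = 2*((-12510 - 1*(-4224)) - 553) = 2*((-12510 + 4224) - 553) = 2*(-8286 - 553) = 2*(-8839) = -17678)
u - k = -17678 - 1*210 = -17678 - 210 = -17888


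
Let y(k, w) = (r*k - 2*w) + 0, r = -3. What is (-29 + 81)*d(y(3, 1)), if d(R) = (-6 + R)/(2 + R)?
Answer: 884/9 ≈ 98.222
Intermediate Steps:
y(k, w) = -3*k - 2*w (y(k, w) = (-3*k - 2*w) + 0 = -3*k - 2*w)
d(R) = (-6 + R)/(2 + R)
(-29 + 81)*d(y(3, 1)) = (-29 + 81)*((-6 + (-3*3 - 2*1))/(2 + (-3*3 - 2*1))) = 52*((-6 + (-9 - 2))/(2 + (-9 - 2))) = 52*((-6 - 11)/(2 - 11)) = 52*(-17/(-9)) = 52*(-⅑*(-17)) = 52*(17/9) = 884/9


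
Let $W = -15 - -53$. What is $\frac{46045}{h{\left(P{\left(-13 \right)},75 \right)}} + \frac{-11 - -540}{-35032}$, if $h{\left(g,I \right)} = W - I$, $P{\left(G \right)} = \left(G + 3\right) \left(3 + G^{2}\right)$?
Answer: $- \frac{1613068013}{1296184} \approx -1244.5$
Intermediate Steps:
$W = 38$ ($W = -15 + 53 = 38$)
$P{\left(G \right)} = \left(3 + G\right) \left(3 + G^{2}\right)$
$h{\left(g,I \right)} = 38 - I$
$\frac{46045}{h{\left(P{\left(-13 \right)},75 \right)}} + \frac{-11 - -540}{-35032} = \frac{46045}{38 - 75} + \frac{-11 - -540}{-35032} = \frac{46045}{38 - 75} + \left(-11 + 540\right) \left(- \frac{1}{35032}\right) = \frac{46045}{-37} + 529 \left(- \frac{1}{35032}\right) = 46045 \left(- \frac{1}{37}\right) - \frac{529}{35032} = - \frac{46045}{37} - \frac{529}{35032} = - \frac{1613068013}{1296184}$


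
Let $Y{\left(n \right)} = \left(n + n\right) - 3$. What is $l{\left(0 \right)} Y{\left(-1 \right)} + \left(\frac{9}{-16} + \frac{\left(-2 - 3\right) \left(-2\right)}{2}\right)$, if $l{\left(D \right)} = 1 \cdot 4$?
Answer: $- \frac{249}{16} \approx -15.563$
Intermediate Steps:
$Y{\left(n \right)} = -3 + 2 n$ ($Y{\left(n \right)} = 2 n - 3 = -3 + 2 n$)
$l{\left(D \right)} = 4$
$l{\left(0 \right)} Y{\left(-1 \right)} + \left(\frac{9}{-16} + \frac{\left(-2 - 3\right) \left(-2\right)}{2}\right) = 4 \left(-3 + 2 \left(-1\right)\right) + \left(\frac{9}{-16} + \frac{\left(-2 - 3\right) \left(-2\right)}{2}\right) = 4 \left(-3 - 2\right) + \left(9 \left(- \frac{1}{16}\right) + \left(-5\right) \left(-2\right) \frac{1}{2}\right) = 4 \left(-5\right) + \left(- \frac{9}{16} + 10 \cdot \frac{1}{2}\right) = -20 + \left(- \frac{9}{16} + 5\right) = -20 + \frac{71}{16} = - \frac{249}{16}$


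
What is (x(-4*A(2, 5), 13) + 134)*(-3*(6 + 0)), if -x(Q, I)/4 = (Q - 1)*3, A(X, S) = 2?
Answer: -4356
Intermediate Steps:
x(Q, I) = 12 - 12*Q (x(Q, I) = -4*(Q - 1)*3 = -4*(-1 + Q)*3 = -4*(-3 + 3*Q) = 12 - 12*Q)
(x(-4*A(2, 5), 13) + 134)*(-3*(6 + 0)) = ((12 - (-48)*2) + 134)*(-3*(6 + 0)) = ((12 - 12*(-8)) + 134)*(-3*6) = ((12 + 96) + 134)*(-18) = (108 + 134)*(-18) = 242*(-18) = -4356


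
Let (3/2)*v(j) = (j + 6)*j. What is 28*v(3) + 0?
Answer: 504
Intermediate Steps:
v(j) = 2*j*(6 + j)/3 (v(j) = 2*((j + 6)*j)/3 = 2*((6 + j)*j)/3 = 2*(j*(6 + j))/3 = 2*j*(6 + j)/3)
28*v(3) + 0 = 28*((⅔)*3*(6 + 3)) + 0 = 28*((⅔)*3*9) + 0 = 28*18 + 0 = 504 + 0 = 504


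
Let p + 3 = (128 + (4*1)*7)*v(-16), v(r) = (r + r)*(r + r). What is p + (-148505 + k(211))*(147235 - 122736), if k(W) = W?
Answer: -3632894965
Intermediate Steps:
v(r) = 4*r² (v(r) = (2*r)*(2*r) = 4*r²)
p = 159741 (p = -3 + (128 + (4*1)*7)*(4*(-16)²) = -3 + (128 + 4*7)*(4*256) = -3 + (128 + 28)*1024 = -3 + 156*1024 = -3 + 159744 = 159741)
p + (-148505 + k(211))*(147235 - 122736) = 159741 + (-148505 + 211)*(147235 - 122736) = 159741 - 148294*24499 = 159741 - 3633054706 = -3632894965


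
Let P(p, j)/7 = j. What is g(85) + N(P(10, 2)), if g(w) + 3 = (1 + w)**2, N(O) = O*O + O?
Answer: 7603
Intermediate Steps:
P(p, j) = 7*j
N(O) = O + O**2 (N(O) = O**2 + O = O + O**2)
g(w) = -3 + (1 + w)**2
g(85) + N(P(10, 2)) = (-3 + (1 + 85)**2) + (7*2)*(1 + 7*2) = (-3 + 86**2) + 14*(1 + 14) = (-3 + 7396) + 14*15 = 7393 + 210 = 7603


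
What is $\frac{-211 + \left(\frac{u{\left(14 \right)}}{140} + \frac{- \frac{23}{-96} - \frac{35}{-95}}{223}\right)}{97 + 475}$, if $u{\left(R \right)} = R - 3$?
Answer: $- \frac{3002706137}{8143175040} \approx -0.36874$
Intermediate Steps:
$u{\left(R \right)} = -3 + R$
$\frac{-211 + \left(\frac{u{\left(14 \right)}}{140} + \frac{- \frac{23}{-96} - \frac{35}{-95}}{223}\right)}{97 + 475} = \frac{-211 + \left(\frac{-3 + 14}{140} + \frac{- \frac{23}{-96} - \frac{35}{-95}}{223}\right)}{97 + 475} = \frac{-211 + \left(11 \cdot \frac{1}{140} + \left(\left(-23\right) \left(- \frac{1}{96}\right) - - \frac{7}{19}\right) \frac{1}{223}\right)}{572} = \left(-211 + \left(\frac{11}{140} + \left(\frac{23}{96} + \frac{7}{19}\right) \frac{1}{223}\right)\right) \frac{1}{572} = \left(-211 + \left(\frac{11}{140} + \frac{1109}{1824} \cdot \frac{1}{223}\right)\right) \frac{1}{572} = \left(-211 + \left(\frac{11}{140} + \frac{1109}{406752}\right)\right) \frac{1}{572} = \left(-211 + \frac{1157383}{14236320}\right) \frac{1}{572} = \left(- \frac{3002706137}{14236320}\right) \frac{1}{572} = - \frac{3002706137}{8143175040}$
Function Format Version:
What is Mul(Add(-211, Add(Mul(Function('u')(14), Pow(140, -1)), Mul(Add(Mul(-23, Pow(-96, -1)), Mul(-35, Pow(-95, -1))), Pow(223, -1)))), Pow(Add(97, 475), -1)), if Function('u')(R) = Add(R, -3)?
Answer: Rational(-3002706137, 8143175040) ≈ -0.36874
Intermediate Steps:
Function('u')(R) = Add(-3, R)
Mul(Add(-211, Add(Mul(Function('u')(14), Pow(140, -1)), Mul(Add(Mul(-23, Pow(-96, -1)), Mul(-35, Pow(-95, -1))), Pow(223, -1)))), Pow(Add(97, 475), -1)) = Mul(Add(-211, Add(Mul(Add(-3, 14), Pow(140, -1)), Mul(Add(Mul(-23, Pow(-96, -1)), Mul(-35, Pow(-95, -1))), Pow(223, -1)))), Pow(Add(97, 475), -1)) = Mul(Add(-211, Add(Mul(11, Rational(1, 140)), Mul(Add(Mul(-23, Rational(-1, 96)), Mul(-35, Rational(-1, 95))), Rational(1, 223)))), Pow(572, -1)) = Mul(Add(-211, Add(Rational(11, 140), Mul(Add(Rational(23, 96), Rational(7, 19)), Rational(1, 223)))), Rational(1, 572)) = Mul(Add(-211, Add(Rational(11, 140), Mul(Rational(1109, 1824), Rational(1, 223)))), Rational(1, 572)) = Mul(Add(-211, Add(Rational(11, 140), Rational(1109, 406752))), Rational(1, 572)) = Mul(Add(-211, Rational(1157383, 14236320)), Rational(1, 572)) = Mul(Rational(-3002706137, 14236320), Rational(1, 572)) = Rational(-3002706137, 8143175040)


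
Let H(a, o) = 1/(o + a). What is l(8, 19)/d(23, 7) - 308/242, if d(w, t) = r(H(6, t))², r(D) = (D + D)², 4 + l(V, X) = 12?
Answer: 314143/22 ≈ 14279.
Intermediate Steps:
l(V, X) = 8 (l(V, X) = -4 + 12 = 8)
H(a, o) = 1/(a + o)
r(D) = 4*D² (r(D) = (2*D)² = 4*D²)
d(w, t) = 16/(6 + t)⁴ (d(w, t) = (4*(1/(6 + t))²)² = (4/(6 + t)²)² = 16/(6 + t)⁴)
l(8, 19)/d(23, 7) - 308/242 = 8/((16/(6 + 7)⁴)) - 308/242 = 8/((16/13⁴)) - 308*1/242 = 8/((16*(1/28561))) - 14/11 = 8/(16/28561) - 14/11 = 8*(28561/16) - 14/11 = 28561/2 - 14/11 = 314143/22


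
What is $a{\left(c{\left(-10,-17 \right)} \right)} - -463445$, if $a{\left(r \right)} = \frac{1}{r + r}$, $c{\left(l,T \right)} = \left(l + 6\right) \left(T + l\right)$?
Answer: $\frac{100104121}{216} \approx 4.6345 \cdot 10^{5}$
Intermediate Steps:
$c{\left(l,T \right)} = \left(6 + l\right) \left(T + l\right)$
$a{\left(r \right)} = \frac{1}{2 r}$
$a{\left(c{\left(-10,-17 \right)} \right)} - -463445 = \frac{1}{2 \left(\left(-10\right)^{2} + 6 \left(-17\right) + 6 \left(-10\right) - -170\right)} - -463445 = \frac{1}{2 \left(100 - 102 - 60 + 170\right)} + 463445 = \frac{1}{2 \cdot 108} + 463445 = \frac{1}{2} \cdot \frac{1}{108} + 463445 = \frac{1}{216} + 463445 = \frac{100104121}{216}$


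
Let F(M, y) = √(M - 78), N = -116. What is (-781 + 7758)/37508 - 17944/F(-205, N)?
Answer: 6977/37508 + 17944*I*√283/283 ≈ 0.18601 + 1066.7*I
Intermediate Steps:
F(M, y) = √(-78 + M)
(-781 + 7758)/37508 - 17944/F(-205, N) = (-781 + 7758)/37508 - 17944/√(-78 - 205) = 6977*(1/37508) - 17944*(-I*√283/283) = 6977/37508 - 17944*(-I*√283/283) = 6977/37508 - (-17944)*I*√283/283 = 6977/37508 + 17944*I*√283/283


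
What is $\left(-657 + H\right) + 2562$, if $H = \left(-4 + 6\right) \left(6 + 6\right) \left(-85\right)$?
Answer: $-135$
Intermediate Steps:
$H = -2040$ ($H = 2 \cdot 12 \left(-85\right) = 24 \left(-85\right) = -2040$)
$\left(-657 + H\right) + 2562 = \left(-657 - 2040\right) + 2562 = -2697 + 2562 = -135$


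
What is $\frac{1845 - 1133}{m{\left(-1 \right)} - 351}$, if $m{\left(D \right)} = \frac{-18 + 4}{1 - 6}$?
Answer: $- \frac{3560}{1741} \approx -2.0448$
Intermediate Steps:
$m{\left(D \right)} = \frac{14}{5}$ ($m{\left(D \right)} = - \frac{14}{-5} = \left(-14\right) \left(- \frac{1}{5}\right) = \frac{14}{5}$)
$\frac{1845 - 1133}{m{\left(-1 \right)} - 351} = \frac{1845 - 1133}{\frac{14}{5} - 351} = \frac{712}{- \frac{1741}{5}} = 712 \left(- \frac{5}{1741}\right) = - \frac{3560}{1741}$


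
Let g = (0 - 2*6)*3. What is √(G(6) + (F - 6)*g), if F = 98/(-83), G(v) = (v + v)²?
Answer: 24*√4814/83 ≈ 20.063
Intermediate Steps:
G(v) = 4*v² (G(v) = (2*v)² = 4*v²)
F = -98/83 (F = 98*(-1/83) = -98/83 ≈ -1.1807)
g = -36 (g = (0 - 12)*3 = -12*3 = -36)
√(G(6) + (F - 6)*g) = √(4*6² + (-98/83 - 6)*(-36)) = √(4*36 - 596/83*(-36)) = √(144 + 21456/83) = √(33408/83) = 24*√4814/83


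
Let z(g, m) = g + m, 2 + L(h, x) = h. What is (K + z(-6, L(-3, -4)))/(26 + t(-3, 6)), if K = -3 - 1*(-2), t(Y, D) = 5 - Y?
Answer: -6/17 ≈ -0.35294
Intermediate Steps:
L(h, x) = -2 + h
K = -1 (K = -3 + 2 = -1)
(K + z(-6, L(-3, -4)))/(26 + t(-3, 6)) = (-1 + (-6 + (-2 - 3)))/(26 + (5 - 1*(-3))) = (-1 + (-6 - 5))/(26 + (5 + 3)) = (-1 - 11)/(26 + 8) = -12/34 = (1/34)*(-12) = -6/17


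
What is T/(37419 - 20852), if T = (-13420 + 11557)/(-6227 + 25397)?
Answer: -69/11762570 ≈ -5.8661e-6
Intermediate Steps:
T = -69/710 (T = -1863/19170 = -1863*1/19170 = -69/710 ≈ -0.097183)
T/(37419 - 20852) = -69/(710*(37419 - 20852)) = -69/710/16567 = -69/710*1/16567 = -69/11762570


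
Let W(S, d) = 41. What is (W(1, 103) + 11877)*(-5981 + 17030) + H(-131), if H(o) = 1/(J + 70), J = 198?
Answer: 35290771177/268 ≈ 1.3168e+8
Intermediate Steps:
H(o) = 1/268 (H(o) = 1/(198 + 70) = 1/268)
(W(1, 103) + 11877)*(-5981 + 17030) + H(-131) = (41 + 11877)*(-5981 + 17030) + 1/268 = 11918*11049 + 1/268 = 131681982 + 1/268 = 35290771177/268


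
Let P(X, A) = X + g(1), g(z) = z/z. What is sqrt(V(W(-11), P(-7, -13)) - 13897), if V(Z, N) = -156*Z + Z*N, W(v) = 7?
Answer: I*sqrt(15031) ≈ 122.6*I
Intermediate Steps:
g(z) = 1
P(X, A) = 1 + X (P(X, A) = X + 1 = 1 + X)
V(Z, N) = -156*Z + N*Z
sqrt(V(W(-11), P(-7, -13)) - 13897) = sqrt(7*(-156 + (1 - 7)) - 13897) = sqrt(7*(-156 - 6) - 13897) = sqrt(7*(-162) - 13897) = sqrt(-1134 - 13897) = sqrt(-15031) = I*sqrt(15031)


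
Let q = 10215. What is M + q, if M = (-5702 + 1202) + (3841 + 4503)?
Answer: 14059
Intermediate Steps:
M = 3844 (M = -4500 + 8344 = 3844)
M + q = 3844 + 10215 = 14059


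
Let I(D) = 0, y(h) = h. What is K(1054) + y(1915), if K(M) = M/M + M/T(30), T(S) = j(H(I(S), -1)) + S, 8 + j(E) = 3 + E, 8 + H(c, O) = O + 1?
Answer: 1978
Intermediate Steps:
H(c, O) = -7 + O (H(c, O) = -8 + (O + 1) = -8 + (1 + O) = -7 + O)
j(E) = -5 + E (j(E) = -8 + (3 + E) = -5 + E)
T(S) = -13 + S (T(S) = (-5 + (-7 - 1)) + S = (-5 - 8) + S = -13 + S)
K(M) = 1 + M/17 (K(M) = M/M + M/(-13 + 30) = 1 + M/17)
K(1054) + y(1915) = (1 + (1/17)*1054) + 1915 = (1 + 62) + 1915 = 63 + 1915 = 1978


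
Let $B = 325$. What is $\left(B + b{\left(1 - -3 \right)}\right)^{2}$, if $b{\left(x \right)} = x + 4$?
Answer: $110889$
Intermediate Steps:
$b{\left(x \right)} = 4 + x$
$\left(B + b{\left(1 - -3 \right)}\right)^{2} = \left(325 + \left(4 + \left(1 - -3\right)\right)\right)^{2} = \left(325 + \left(4 + \left(1 + 3\right)\right)\right)^{2} = \left(325 + \left(4 + 4\right)\right)^{2} = \left(325 + 8\right)^{2} = 333^{2} = 110889$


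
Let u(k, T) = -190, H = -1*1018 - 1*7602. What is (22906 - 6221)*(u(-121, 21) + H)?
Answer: -146994850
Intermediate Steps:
H = -8620 (H = -1018 - 7602 = -8620)
(22906 - 6221)*(u(-121, 21) + H) = (22906 - 6221)*(-190 - 8620) = 16685*(-8810) = -146994850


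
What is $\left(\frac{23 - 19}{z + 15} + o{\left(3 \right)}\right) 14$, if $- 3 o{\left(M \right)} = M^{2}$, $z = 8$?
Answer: $- \frac{910}{23} \approx -39.565$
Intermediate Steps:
$o{\left(M \right)} = - \frac{M^{2}}{3}$
$\left(\frac{23 - 19}{z + 15} + o{\left(3 \right)}\right) 14 = \left(\frac{23 - 19}{8 + 15} - \frac{3^{2}}{3}\right) 14 = \left(\frac{4}{23} - 3\right) 14 = \left(- \frac{65}{23}\right) 14 = - \frac{910}{23}$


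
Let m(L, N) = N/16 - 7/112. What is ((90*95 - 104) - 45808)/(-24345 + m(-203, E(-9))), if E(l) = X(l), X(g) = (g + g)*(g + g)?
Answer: 597792/389197 ≈ 1.5360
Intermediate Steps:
X(g) = 4*g**2 (X(g) = (2*g)*(2*g) = 4*g**2)
E(l) = 4*l**2
m(L, N) = -1/16 + N/16 (m(L, N) = N*(1/16) - 7*1/112 = N/16 - 1/16 = -1/16 + N/16)
((90*95 - 104) - 45808)/(-24345 + m(-203, E(-9))) = ((90*95 - 104) - 45808)/(-24345 + (-1/16 + (4*(-9)**2)/16)) = ((8550 - 104) - 45808)/(-24345 + (-1/16 + (4*81)/16)) = (8446 - 45808)/(-24345 + (-1/16 + (1/16)*324)) = -37362/(-24345 + (-1/16 + 81/4)) = -37362/(-24345 + 323/16) = -37362/(-389197/16) = -37362*(-16/389197) = 597792/389197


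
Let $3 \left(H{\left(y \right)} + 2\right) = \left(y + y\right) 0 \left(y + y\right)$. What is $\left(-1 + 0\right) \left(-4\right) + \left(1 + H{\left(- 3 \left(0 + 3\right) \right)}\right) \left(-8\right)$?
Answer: $12$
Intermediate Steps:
$H{\left(y \right)} = -2$ ($H{\left(y \right)} = -2 + \frac{\left(y + y\right) 0 \left(y + y\right)}{3} = -2 + \frac{2 y 0 \cdot 2 y}{3} = -2 + \frac{0 \cdot 2 y}{3} = -2 + \frac{1}{3} \cdot 0 = -2 + 0 = -2$)
$\left(-1 + 0\right) \left(-4\right) + \left(1 + H{\left(- 3 \left(0 + 3\right) \right)}\right) \left(-8\right) = \left(-1 + 0\right) \left(-4\right) + \left(1 - 2\right) \left(-8\right) = \left(-1\right) \left(-4\right) - -8 = 4 + 8 = 12$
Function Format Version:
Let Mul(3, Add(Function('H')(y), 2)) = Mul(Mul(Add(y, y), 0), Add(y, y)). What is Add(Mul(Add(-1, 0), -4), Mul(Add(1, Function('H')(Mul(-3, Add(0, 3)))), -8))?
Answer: 12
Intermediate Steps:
Function('H')(y) = -2 (Function('H')(y) = Add(-2, Mul(Rational(1, 3), Mul(Mul(Add(y, y), 0), Add(y, y)))) = Add(-2, Mul(Rational(1, 3), Mul(Mul(Mul(2, y), 0), Mul(2, y)))) = Add(-2, Mul(Rational(1, 3), Mul(0, Mul(2, y)))) = Add(-2, Mul(Rational(1, 3), 0)) = Add(-2, 0) = -2)
Add(Mul(Add(-1, 0), -4), Mul(Add(1, Function('H')(Mul(-3, Add(0, 3)))), -8)) = Add(Mul(Add(-1, 0), -4), Mul(Add(1, -2), -8)) = Add(Mul(-1, -4), Mul(-1, -8)) = Add(4, 8) = 12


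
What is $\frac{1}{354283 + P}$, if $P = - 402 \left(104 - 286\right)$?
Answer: $\frac{1}{427447} \approx 2.3395 \cdot 10^{-6}$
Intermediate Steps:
$P = 73164$ ($P = \left(-402\right) \left(-182\right) = 73164$)
$\frac{1}{354283 + P} = \frac{1}{354283 + 73164} = \frac{1}{427447}$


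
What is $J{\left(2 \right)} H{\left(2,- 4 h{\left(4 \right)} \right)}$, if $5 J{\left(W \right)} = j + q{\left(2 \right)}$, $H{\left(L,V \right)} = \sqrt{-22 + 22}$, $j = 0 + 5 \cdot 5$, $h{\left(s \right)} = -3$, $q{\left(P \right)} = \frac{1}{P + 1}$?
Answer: $0$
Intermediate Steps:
$q{\left(P \right)} = \frac{1}{1 + P}$
$j = 25$ ($j = 0 + 25 = 25$)
$H{\left(L,V \right)} = 0$ ($H{\left(L,V \right)} = \sqrt{0} = 0$)
$J{\left(W \right)} = \frac{76}{15}$ ($J{\left(W \right)} = \frac{25 + \frac{1}{1 + 2}}{5} = \frac{25 + \frac{1}{3}}{5} = \frac{1}{5} \cdot \frac{76}{3} = \frac{76}{15}$)
$J{\left(2 \right)} H{\left(2,- 4 h{\left(4 \right)} \right)} = \frac{76}{15} \cdot 0 = 0$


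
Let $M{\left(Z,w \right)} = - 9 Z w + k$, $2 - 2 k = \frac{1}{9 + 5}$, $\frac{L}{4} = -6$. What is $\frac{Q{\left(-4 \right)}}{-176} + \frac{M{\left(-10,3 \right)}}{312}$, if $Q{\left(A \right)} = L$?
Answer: $\frac{32187}{32032} \approx 1.0048$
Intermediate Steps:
$L = -24$ ($L = 4 \left(-6\right) = -24$)
$k = \frac{27}{28}$ ($k = 1 - \frac{1}{2 \left(9 + 5\right)} = 1 - \frac{1}{2 \cdot 14} = 1 - \frac{1}{28} = \frac{27}{28} \approx 0.96429$)
$M{\left(Z,w \right)} = \frac{27}{28} - 9 Z w$ ($M{\left(Z,w \right)} = - 9 Z w + \frac{27}{28} = \frac{27}{28} - 9 Z w$)
$Q{\left(A \right)} = -24$
$\frac{Q{\left(-4 \right)}}{-176} + \frac{M{\left(-10,3 \right)}}{312} = - \frac{24}{-176} + \frac{\frac{27}{28} - \left(-90\right) 3}{312} = \left(-24\right) \left(- \frac{1}{176}\right) + \left(\frac{27}{28} + 270\right) \frac{1}{312} = \frac{3}{22} + \frac{7587}{28} \cdot \frac{1}{312} = \frac{3}{22} + \frac{2529}{2912} = \frac{32187}{32032}$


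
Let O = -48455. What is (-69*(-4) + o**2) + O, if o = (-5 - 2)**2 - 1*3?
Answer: -46063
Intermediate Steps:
o = 46 (o = (-7)**2 - 3 = 49 - 3 = 46)
(-69*(-4) + o**2) + O = (-69*(-4) + 46**2) - 48455 = (276 + 2116) - 48455 = 2392 - 48455 = -46063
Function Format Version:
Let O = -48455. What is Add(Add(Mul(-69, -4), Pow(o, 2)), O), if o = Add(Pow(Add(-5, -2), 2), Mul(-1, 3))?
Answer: -46063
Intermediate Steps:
o = 46 (o = Add(Pow(-7, 2), -3) = Add(49, -3) = 46)
Add(Add(Mul(-69, -4), Pow(o, 2)), O) = Add(Add(Mul(-69, -4), Pow(46, 2)), -48455) = Add(Add(276, 2116), -48455) = Add(2392, -48455) = -46063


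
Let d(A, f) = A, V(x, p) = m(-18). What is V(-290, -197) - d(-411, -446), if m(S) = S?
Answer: 393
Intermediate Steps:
V(x, p) = -18
V(-290, -197) - d(-411, -446) = -18 - 1*(-411) = -18 + 411 = 393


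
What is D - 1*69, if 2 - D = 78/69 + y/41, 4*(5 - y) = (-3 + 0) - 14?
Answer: -257839/3772 ≈ -68.356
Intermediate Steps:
y = 37/4 (y = 5 - ((-3 + 0) - 14)/4 = 5 - (-3 - 14)/4 = 5 - ¼*(-17) = 5 + 17/4 = 37/4 ≈ 9.2500)
D = 2429/3772 (D = 2 - (78/69 + (37/4)/41) = 2 - (78*(1/69) + (37/4)*(1/41)) = 2 - (26/23 + 37/164) = 2 - 1*5115/3772 = 2 - 5115/3772 = 2429/3772 ≈ 0.64396)
D - 1*69 = 2429/3772 - 1*69 = 2429/3772 - 69 = -257839/3772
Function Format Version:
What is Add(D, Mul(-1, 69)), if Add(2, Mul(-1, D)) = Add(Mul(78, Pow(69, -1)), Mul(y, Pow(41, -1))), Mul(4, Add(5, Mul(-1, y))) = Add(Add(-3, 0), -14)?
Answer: Rational(-257839, 3772) ≈ -68.356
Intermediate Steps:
y = Rational(37, 4) (y = Add(5, Mul(Rational(-1, 4), Add(Add(-3, 0), -14))) = Add(5, Mul(Rational(-1, 4), Add(-3, -14))) = Add(5, Mul(Rational(-1, 4), -17)) = Add(5, Rational(17, 4)) = Rational(37, 4) ≈ 9.2500)
D = Rational(2429, 3772) (D = Add(2, Mul(-1, Add(Mul(78, Pow(69, -1)), Mul(Rational(37, 4), Pow(41, -1))))) = Add(2, Mul(-1, Add(Mul(78, Rational(1, 69)), Mul(Rational(37, 4), Rational(1, 41))))) = Add(2, Mul(-1, Add(Rational(26, 23), Rational(37, 164)))) = Add(2, Mul(-1, Rational(5115, 3772))) = Add(2, Rational(-5115, 3772)) = Rational(2429, 3772) ≈ 0.64396)
Add(D, Mul(-1, 69)) = Add(Rational(2429, 3772), Mul(-1, 69)) = Add(Rational(2429, 3772), -69) = Rational(-257839, 3772)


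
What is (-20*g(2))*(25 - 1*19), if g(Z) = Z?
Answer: -240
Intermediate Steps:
(-20*g(2))*(25 - 1*19) = (-20*2)*(25 - 1*19) = -40*(25 - 19) = -40*6 = -240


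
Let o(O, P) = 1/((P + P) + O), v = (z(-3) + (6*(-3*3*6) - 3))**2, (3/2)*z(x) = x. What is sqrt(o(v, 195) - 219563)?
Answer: 2*I*sqrt(647748952990753)/108631 ≈ 468.58*I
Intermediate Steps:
z(x) = 2*x/3
v = 108241 (v = ((2/3)*(-3) + (6*(-3*3*6) - 3))**2 = (-2 + (6*(-9*6) - 3))**2 = (-2 + (6*(-54) - 3))**2 = (-2 + (-324 - 3))**2 = (-2 - 327)**2 = (-329)**2 = 108241)
o(O, P) = 1/(O + 2*P) (o(O, P) = 1/(2*P + O) = 1/(O + 2*P))
sqrt(o(v, 195) - 219563) = sqrt(1/(108241 + 2*195) - 219563) = sqrt(1/(108241 + 390) - 219563) = sqrt(1/108631 - 219563) = sqrt(-23851348252/108631) = 2*I*sqrt(647748952990753)/108631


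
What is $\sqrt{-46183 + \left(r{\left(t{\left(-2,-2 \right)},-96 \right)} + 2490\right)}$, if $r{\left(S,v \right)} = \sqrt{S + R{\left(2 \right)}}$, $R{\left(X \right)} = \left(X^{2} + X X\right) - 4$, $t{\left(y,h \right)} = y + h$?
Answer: $i \sqrt{43693} \approx 209.03 i$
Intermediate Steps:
$t{\left(y,h \right)} = h + y$
$R{\left(X \right)} = -4 + 2 X^{2}$ ($R{\left(X \right)} = \left(X^{2} + X^{2}\right) - 4 = 2 X^{2} - 4 = -4 + 2 X^{2}$)
$r{\left(S,v \right)} = \sqrt{4 + S}$ ($r{\left(S,v \right)} = \sqrt{S - \left(4 - 2 \cdot 2^{2}\right)} = \sqrt{S + \left(-4 + 2 \cdot 4\right)} = \sqrt{S + \left(-4 + 8\right)} = \sqrt{S + 4} = \sqrt{4 + S}$)
$\sqrt{-46183 + \left(r{\left(t{\left(-2,-2 \right)},-96 \right)} + 2490\right)} = \sqrt{-46183 + \left(\sqrt{4 - 4} + 2490\right)} = \sqrt{-46183 + \left(\sqrt{0} + 2490\right)} = \sqrt{-46183 + \left(0 + 2490\right)} = \sqrt{-46183 + 2490} = \sqrt{-43693} = i \sqrt{43693}$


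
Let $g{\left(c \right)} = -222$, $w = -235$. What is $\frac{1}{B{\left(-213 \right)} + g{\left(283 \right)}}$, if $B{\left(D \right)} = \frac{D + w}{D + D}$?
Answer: $- \frac{213}{47062} \approx -0.0045259$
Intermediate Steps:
$B{\left(D \right)} = \frac{-235 + D}{2 D}$ ($B{\left(D \right)} = \frac{D - 235}{D + D} = \frac{-235 + D}{2 D}$)
$\frac{1}{B{\left(-213 \right)} + g{\left(283 \right)}} = \frac{1}{\frac{-235 - 213}{2 \left(-213\right)} - 222} = \frac{1}{\frac{1}{2} \left(- \frac{1}{213}\right) \left(-448\right) - 222} = \frac{1}{\frac{224}{213} - 222} = \frac{1}{- \frac{47062}{213}} = - \frac{213}{47062}$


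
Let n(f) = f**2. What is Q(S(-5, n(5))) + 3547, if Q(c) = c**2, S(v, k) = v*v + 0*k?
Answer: 4172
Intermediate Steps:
S(v, k) = v**2 (S(v, k) = v**2 + 0 = v**2)
Q(S(-5, n(5))) + 3547 = ((-5)**2)**2 + 3547 = 25**2 + 3547 = 625 + 3547 = 4172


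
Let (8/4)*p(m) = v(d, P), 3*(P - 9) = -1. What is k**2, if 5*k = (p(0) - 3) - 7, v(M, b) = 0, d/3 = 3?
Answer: 4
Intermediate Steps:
P = 26/3 (P = 9 + (1/3)*(-1) = 9 - 1/3 = 26/3 ≈ 8.6667)
d = 9 (d = 3*3 = 9)
p(m) = 0 (p(m) = (1/2)*0 = 0)
k = -2 (k = ((0 - 3) - 7)/5 = (-3 - 7)/5 = (1/5)*(-10) = -2)
k**2 = (-2)**2 = 4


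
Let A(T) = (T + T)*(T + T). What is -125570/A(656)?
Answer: -62785/860672 ≈ -0.072949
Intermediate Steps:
A(T) = 4*T² (A(T) = (2*T)*(2*T) = 4*T²)
-125570/A(656) = -125570/(4*656²) = -125570/(4*430336) = -125570/1721344 = -125570*1/1721344 = -62785/860672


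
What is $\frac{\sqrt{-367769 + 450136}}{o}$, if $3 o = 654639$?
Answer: $\frac{\sqrt{82367}}{218213} \approx 0.0013152$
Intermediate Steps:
$o = 218213$ ($o = \frac{1}{3} \cdot 654639 = 218213$)
$\frac{\sqrt{-367769 + 450136}}{o} = \frac{\sqrt{-367769 + 450136}}{218213} = \sqrt{82367} \cdot \frac{1}{218213} = \frac{\sqrt{82367}}{218213}$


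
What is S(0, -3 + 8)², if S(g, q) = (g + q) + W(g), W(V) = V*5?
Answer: 25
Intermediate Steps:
W(V) = 5*V
S(g, q) = q + 6*g (S(g, q) = (g + q) + 5*g = q + 6*g)
S(0, -3 + 8)² = ((-3 + 8) + 6*0)² = (5 + 0)² = 5² = 25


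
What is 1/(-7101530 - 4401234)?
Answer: -1/11502764 ≈ -8.6936e-8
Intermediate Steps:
1/(-7101530 - 4401234) = 1/(-11502764) = -1/11502764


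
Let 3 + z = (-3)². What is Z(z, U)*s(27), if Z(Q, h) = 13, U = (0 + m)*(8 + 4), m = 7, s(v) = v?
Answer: 351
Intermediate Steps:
z = 6 (z = -3 + (-3)² = -3 + 9 = 6)
U = 84 (U = (0 + 7)*(8 + 4) = 7*12 = 84)
Z(z, U)*s(27) = 13*27 = 351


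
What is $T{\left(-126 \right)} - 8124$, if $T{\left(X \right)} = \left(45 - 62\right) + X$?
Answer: $-8267$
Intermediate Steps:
$T{\left(X \right)} = -17 + X$
$T{\left(-126 \right)} - 8124 = \left(-17 - 126\right) - 8124 = -143 - 8124 = -8267$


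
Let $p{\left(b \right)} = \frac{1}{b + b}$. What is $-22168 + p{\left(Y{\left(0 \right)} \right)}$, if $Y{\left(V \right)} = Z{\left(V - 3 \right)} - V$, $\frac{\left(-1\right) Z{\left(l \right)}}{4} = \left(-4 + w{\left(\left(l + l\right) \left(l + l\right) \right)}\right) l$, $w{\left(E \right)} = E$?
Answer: $- \frac{17025023}{768} \approx -22168.0$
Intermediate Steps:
$Z{\left(l \right)} = - 4 l \left(-4 + 4 l^{2}\right)$ ($Z{\left(l \right)} = - 4 \left(-4 + \left(l + l\right) \left(l + l\right)\right) l = - 4 \left(-4 + 2 l 2 l\right) l = - 4 \left(-4 + 4 l^{2}\right) l = - 4 l \left(-4 + 4 l^{2}\right)$)
$Y{\left(V \right)} = - V + 16 \left(1 - \left(-3 + V\right)^{2}\right) \left(-3 + V\right)$ ($Y{\left(V \right)} = 16 \left(V - 3\right) \left(1 - \left(V - 3\right)^{2}\right) - V = 16 \left(-3 + V\right) \left(1 - \left(-3 + V\right)^{2}\right) - V = 16 \left(1 - \left(-3 + V\right)^{2}\right) \left(-3 + V\right) - V = - V + 16 \left(1 - \left(-3 + V\right)^{2}\right) \left(-3 + V\right)$)
$p{\left(b \right)} = \frac{1}{2 b}$
$-22168 + p{\left(Y{\left(0 \right)} \right)} = -22168 + \frac{1}{2 \left(\left(-1\right) 0 - 16 \left(-1 + \left(-3 + 0\right)^{2}\right) \left(-3 + 0\right)\right)} = -22168 + \frac{1}{2 \left(0 - 16 \left(-1 + \left(-3\right)^{2}\right) \left(-3\right)\right)} = -22168 + \frac{1}{2 \left(0 - 16 \left(-1 + 9\right) \left(-3\right)\right)} = -22168 + \frac{1}{2 \left(0 - 128 \left(-3\right)\right)} = -22168 + \frac{1}{2 \left(0 + 384\right)} = -22168 + \frac{1}{2 \cdot 384} = -22168 + \frac{1}{2} \cdot \frac{1}{384} = -22168 + \frac{1}{768} = - \frac{17025023}{768}$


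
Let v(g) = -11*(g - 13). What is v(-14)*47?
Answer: 13959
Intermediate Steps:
v(g) = 143 - 11*g (v(g) = -11*(-13 + g) = 143 - 11*g)
v(-14)*47 = (143 - 11*(-14))*47 = (143 + 154)*47 = 297*47 = 13959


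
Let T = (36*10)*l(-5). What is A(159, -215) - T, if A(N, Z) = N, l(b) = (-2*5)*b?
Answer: -17841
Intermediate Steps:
l(b) = -10*b
T = 18000 (T = (36*10)*(-10*(-5)) = 360*50 = 18000)
A(159, -215) - T = 159 - 1*18000 = 159 - 18000 = -17841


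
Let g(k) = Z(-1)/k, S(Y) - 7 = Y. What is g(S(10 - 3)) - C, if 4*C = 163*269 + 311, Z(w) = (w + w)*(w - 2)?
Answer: -154547/14 ≈ -11039.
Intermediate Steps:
S(Y) = 7 + Y
Z(w) = 2*w*(-2 + w) (Z(w) = (2*w)*(-2 + w) = 2*w*(-2 + w))
g(k) = 6/k (g(k) = (2*(-1)*(-2 - 1))/k = (2*(-1)*(-3))/k = 6/k)
C = 22079/2 (C = (163*269 + 311)/4 = (43847 + 311)/4 = (¼)*44158 = 22079/2 ≈ 11040.)
g(S(10 - 3)) - C = 6/(7 + (10 - 3)) - 1*22079/2 = 6/(7 + 7) - 22079/2 = 6/14 - 22079/2 = 6*(1/14) - 22079/2 = 3/7 - 22079/2 = -154547/14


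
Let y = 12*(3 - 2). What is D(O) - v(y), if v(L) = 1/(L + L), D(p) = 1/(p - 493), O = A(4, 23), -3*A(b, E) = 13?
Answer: -391/8952 ≈ -0.043677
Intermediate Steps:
A(b, E) = -13/3 (A(b, E) = -⅓*13 = -13/3)
y = 12 (y = 12*1 = 12)
O = -13/3 ≈ -4.3333
D(p) = 1/(-493 + p)
v(L) = 1/(2*L)
D(O) - v(y) = 1/(-493 - 13/3) - 1/(2*12) = 1/(-1492/3) - 1/(2*12) = -3/1492 - 1*1/24 = -3/1492 - 1/24 = -391/8952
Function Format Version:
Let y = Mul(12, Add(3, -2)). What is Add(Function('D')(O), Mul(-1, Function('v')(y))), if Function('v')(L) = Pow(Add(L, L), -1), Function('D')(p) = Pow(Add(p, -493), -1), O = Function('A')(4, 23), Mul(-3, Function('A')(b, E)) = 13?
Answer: Rational(-391, 8952) ≈ -0.043677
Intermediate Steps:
Function('A')(b, E) = Rational(-13, 3) (Function('A')(b, E) = Mul(Rational(-1, 3), 13) = Rational(-13, 3))
y = 12 (y = Mul(12, 1) = 12)
O = Rational(-13, 3) ≈ -4.3333
Function('D')(p) = Pow(Add(-493, p), -1)
Function('v')(L) = Mul(Rational(1, 2), Pow(L, -1)) (Function('v')(L) = Pow(Mul(2, L), -1) = Mul(Rational(1, 2), Pow(L, -1)))
Add(Function('D')(O), Mul(-1, Function('v')(y))) = Add(Pow(Add(-493, Rational(-13, 3)), -1), Mul(-1, Mul(Rational(1, 2), Pow(12, -1)))) = Add(Pow(Rational(-1492, 3), -1), Mul(-1, Mul(Rational(1, 2), Rational(1, 12)))) = Add(Rational(-3, 1492), Mul(-1, Rational(1, 24))) = Add(Rational(-3, 1492), Rational(-1, 24)) = Rational(-391, 8952)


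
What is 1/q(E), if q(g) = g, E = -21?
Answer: -1/21 ≈ -0.047619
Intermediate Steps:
1/q(E) = 1/(-21) = -1/21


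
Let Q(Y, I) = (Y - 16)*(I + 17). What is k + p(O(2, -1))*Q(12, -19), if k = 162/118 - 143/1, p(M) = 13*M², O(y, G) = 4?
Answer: 89820/59 ≈ 1522.4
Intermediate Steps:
Q(Y, I) = (-16 + Y)*(17 + I)
k = -8356/59 (k = 162*(1/118) - 143*1 = 81/59 - 143 = -8356/59 ≈ -141.63)
k + p(O(2, -1))*Q(12, -19) = -8356/59 + (13*4²)*(-272 - 16*(-19) + 17*12 - 19*12) = -8356/59 + (13*16)*(-272 + 304 + 204 - 228) = -8356/59 + 208*8 = -8356/59 + 1664 = 89820/59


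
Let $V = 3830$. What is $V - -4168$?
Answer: $7998$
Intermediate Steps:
$V - -4168 = 3830 - -4168 = 3830 + 4168 = 7998$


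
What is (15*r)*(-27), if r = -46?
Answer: 18630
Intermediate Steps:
(15*r)*(-27) = (15*(-46))*(-27) = -690*(-27) = 18630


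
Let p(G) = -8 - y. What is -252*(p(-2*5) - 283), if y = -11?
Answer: 70560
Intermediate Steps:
p(G) = 3 (p(G) = -8 - 1*(-11) = -8 + 11 = 3)
-252*(p(-2*5) - 283) = -252*(3 - 283) = -252*(-280) = 70560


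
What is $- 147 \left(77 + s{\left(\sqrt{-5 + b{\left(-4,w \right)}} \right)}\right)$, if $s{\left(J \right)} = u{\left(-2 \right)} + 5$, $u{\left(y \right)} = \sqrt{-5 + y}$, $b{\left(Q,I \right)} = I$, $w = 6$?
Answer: $-12054 - 147 i \sqrt{7} \approx -12054.0 - 388.93 i$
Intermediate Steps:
$s{\left(J \right)} = 5 + i \sqrt{7}$ ($s{\left(J \right)} = \sqrt{-5 - 2} + 5 = \sqrt{-7} + 5 = i \sqrt{7} + 5 = 5 + i \sqrt{7}$)
$- 147 \left(77 + s{\left(\sqrt{-5 + b{\left(-4,w \right)}} \right)}\right) = - 147 \left(77 + \left(5 + i \sqrt{7}\right)\right) = - 147 \left(82 + i \sqrt{7}\right) = -12054 - 147 i \sqrt{7}$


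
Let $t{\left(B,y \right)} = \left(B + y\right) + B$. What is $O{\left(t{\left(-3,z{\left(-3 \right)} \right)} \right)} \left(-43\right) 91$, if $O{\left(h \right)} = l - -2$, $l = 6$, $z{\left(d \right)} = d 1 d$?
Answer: $-31304$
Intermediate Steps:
$z{\left(d \right)} = d^{2}$ ($z{\left(d \right)} = d d = d^{2}$)
$t{\left(B,y \right)} = y + 2 B$
$O{\left(h \right)} = 8$ ($O{\left(h \right)} = 6 - -2 = 6 + 2 = 8$)
$O{\left(t{\left(-3,z{\left(-3 \right)} \right)} \right)} \left(-43\right) 91 = 8 \left(-43\right) 91 = \left(-344\right) 91 = -31304$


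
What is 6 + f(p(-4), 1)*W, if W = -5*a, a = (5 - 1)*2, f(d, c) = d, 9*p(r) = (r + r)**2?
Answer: -2506/9 ≈ -278.44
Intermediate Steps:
p(r) = 4*r**2/9 (p(r) = (r + r)**2/9 = (2*r)**2/9 = (4*r**2)/9 = 4*r**2/9)
a = 8 (a = 4*2 = 8)
W = -40 (W = -5*8 = -40)
6 + f(p(-4), 1)*W = 6 + ((4/9)*(-4)**2)*(-40) = 6 + ((4/9)*16)*(-40) = 6 + (64/9)*(-40) = 6 - 2560/9 = -2506/9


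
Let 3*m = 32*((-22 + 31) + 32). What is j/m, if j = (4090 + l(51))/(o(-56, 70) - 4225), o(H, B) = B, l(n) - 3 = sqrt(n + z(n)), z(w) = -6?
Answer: -4093/1817120 - 3*sqrt(5)/1817120 ≈ -0.0022562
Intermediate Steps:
l(n) = 3 + sqrt(-6 + n) (l(n) = 3 + sqrt(n - 6) = 3 + sqrt(-6 + n))
j = -4093/4155 - sqrt(5)/1385 (j = (4090 + (3 + sqrt(-6 + 51)))/(70 - 4225) = (4090 + (3 + sqrt(45)))/(-4155) = (4090 + (3 + 3*sqrt(5)))*(-1/4155) = (4093 + 3*sqrt(5))*(-1/4155) = -4093/4155 - sqrt(5)/1385 ≈ -0.98669)
m = 1312/3 (m = (32*((-22 + 31) + 32))/3 = (32*(9 + 32))/3 = (32*41)/3 = (1/3)*1312 = 1312/3 ≈ 437.33)
j/m = (-4093/4155 - sqrt(5)/1385)/(1312/3) = (-4093/4155 - sqrt(5)/1385)*(3/1312) = -4093/1817120 - 3*sqrt(5)/1817120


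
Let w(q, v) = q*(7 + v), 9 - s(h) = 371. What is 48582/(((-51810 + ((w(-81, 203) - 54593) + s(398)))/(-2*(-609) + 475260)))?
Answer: -23148254196/123775 ≈ -1.8702e+5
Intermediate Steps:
s(h) = -362 (s(h) = 9 - 1*371 = 9 - 371 = -362)
48582/(((-51810 + ((w(-81, 203) - 54593) + s(398)))/(-2*(-609) + 475260))) = 48582/(((-51810 + ((-81*(7 + 203) - 54593) - 362))/(-2*(-609) + 475260))) = 48582/(((-51810 + ((-81*210 - 54593) - 362))/(1218 + 475260))) = 48582/(((-51810 + ((-17010 - 54593) - 362))/476478)) = 48582/(((-51810 + (-71603 - 362))*(1/476478))) = 48582/(((-51810 - 71965)*(1/476478))) = 48582/((-123775*1/476478)) = 48582/(-123775/476478) = 48582*(-476478/123775) = -23148254196/123775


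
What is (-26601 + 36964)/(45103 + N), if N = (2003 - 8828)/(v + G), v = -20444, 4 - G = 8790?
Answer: 60582098/263673503 ≈ 0.22976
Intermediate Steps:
G = -8786 (G = 4 - 1*8790 = 4 - 8790 = -8786)
N = 1365/5846 (N = (2003 - 8828)/(-20444 - 8786) = -6825/(-29230) = -6825*(-1/29230) = 1365/5846 ≈ 0.23349)
(-26601 + 36964)/(45103 + N) = (-26601 + 36964)/(45103 + 1365/5846) = 10363/(263673503/5846) = 10363*(5846/263673503) = 60582098/263673503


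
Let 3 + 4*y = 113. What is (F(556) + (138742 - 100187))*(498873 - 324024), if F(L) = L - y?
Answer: 13667421783/2 ≈ 6.8337e+9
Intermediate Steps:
y = 55/2 (y = -3/4 + (1/4)*113 = -3/4 + 113/4 = 55/2 ≈ 27.500)
F(L) = -55/2 + L (F(L) = L - 1*55/2 = L - 55/2 = -55/2 + L)
(F(556) + (138742 - 100187))*(498873 - 324024) = ((-55/2 + 556) + (138742 - 100187))*(498873 - 324024) = (1057/2 + 38555)*174849 = (78167/2)*174849 = 13667421783/2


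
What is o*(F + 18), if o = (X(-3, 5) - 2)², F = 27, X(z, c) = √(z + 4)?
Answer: 45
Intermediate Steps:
X(z, c) = √(4 + z)
o = 1 (o = (√(4 - 3) - 2)² = (√1 - 2)² = (1 - 2)² = (-1)² = 1)
o*(F + 18) = 1*(27 + 18) = 1*45 = 45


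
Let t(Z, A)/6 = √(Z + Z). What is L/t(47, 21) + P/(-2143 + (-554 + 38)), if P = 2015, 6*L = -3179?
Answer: -2015/2659 - 3179*√94/3384 ≈ -9.8658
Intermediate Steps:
t(Z, A) = 6*√2*√Z (t(Z, A) = 6*√(Z + Z) = 6*√(2*Z) = 6*(√2*√Z) = 6*√2*√Z)
L = -3179/6 (L = (⅙)*(-3179) = -3179/6 ≈ -529.83)
L/t(47, 21) + P/(-2143 + (-554 + 38)) = -3179*√94/564/6 + 2015/(-2143 + (-554 + 38)) = -3179*√94/564/6 + 2015/(-2143 - 516) = -3179*√94/3384 + 2015/(-2659) = -3179*√94/3384 + 2015*(-1/2659) = -3179*√94/3384 - 2015/2659 = -2015/2659 - 3179*√94/3384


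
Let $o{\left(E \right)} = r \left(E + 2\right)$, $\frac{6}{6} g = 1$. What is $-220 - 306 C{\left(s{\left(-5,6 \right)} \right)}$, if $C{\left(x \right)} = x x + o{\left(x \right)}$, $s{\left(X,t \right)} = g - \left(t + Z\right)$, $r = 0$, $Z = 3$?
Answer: $-19804$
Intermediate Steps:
$g = 1$
$s{\left(X,t \right)} = -2 - t$ ($s{\left(X,t \right)} = 1 - \left(t + 3\right) = 1 - \left(3 + t\right) = -2 - t$)
$o{\left(E \right)} = 0$ ($o{\left(E \right)} = 0 \left(E + 2\right) = 0 \left(2 + E\right) = 0$)
$C{\left(x \right)} = x^{2}$ ($C{\left(x \right)} = x x + 0 = x^{2} + 0 = x^{2}$)
$-220 - 306 C{\left(s{\left(-5,6 \right)} \right)} = -220 - 306 \left(-2 - 6\right)^{2} = -220 - 306 \left(-8\right)^{2} = -220 - 19584 = -19804$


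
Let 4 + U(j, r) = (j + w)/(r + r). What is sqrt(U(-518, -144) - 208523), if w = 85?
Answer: I*sqrt(120110686)/24 ≈ 456.65*I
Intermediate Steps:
U(j, r) = -4 + (85 + j)/(2*r) (U(j, r) = -4 + (j + 85)/(r + r) = -4 + (85 + j)/((2*r)) = -4 + (85 + j)*(1/(2*r)) = -4 + (85 + j)/(2*r))
sqrt(U(-518, -144) - 208523) = sqrt((1/2)*(85 - 518 - 8*(-144))/(-144) - 208523) = sqrt((1/2)*(-1/144)*(85 - 518 + 1152) - 208523) = sqrt((1/2)*(-1/144)*719 - 208523) = sqrt(-719/288 - 208523) = sqrt(-60055343/288) = I*sqrt(120110686)/24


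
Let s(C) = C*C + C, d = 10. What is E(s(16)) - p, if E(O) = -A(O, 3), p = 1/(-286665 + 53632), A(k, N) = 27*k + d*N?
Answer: -1718385341/233033 ≈ -7374.0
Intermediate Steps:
s(C) = C + C**2 (s(C) = C**2 + C = C + C**2)
A(k, N) = 10*N + 27*k (A(k, N) = 27*k + 10*N = 10*N + 27*k)
p = -1/233033 (p = 1/(-233033) = -1/233033 ≈ -4.2912e-6)
E(O) = -30 - 27*O (E(O) = -(10*3 + 27*O) = -(30 + 27*O) = -30 - 27*O)
E(s(16)) - p = (-30 - 432*(1 + 16)) - 1*(-1/233033) = (-30 - 432*17) + 1/233033 = (-30 - 27*272) + 1/233033 = (-30 - 7344) + 1/233033 = -7374 + 1/233033 = -1718385341/233033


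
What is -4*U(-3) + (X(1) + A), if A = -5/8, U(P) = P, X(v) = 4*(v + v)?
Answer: 155/8 ≈ 19.375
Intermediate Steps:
X(v) = 8*v (X(v) = 4*(2*v) = 8*v)
A = -5/8 (A = -5*⅛ = -5/8 ≈ -0.62500)
-4*U(-3) + (X(1) + A) = -4*(-3) + (8*1 - 5/8) = 12 + (8 - 5/8) = 12 + 59/8 = 155/8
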